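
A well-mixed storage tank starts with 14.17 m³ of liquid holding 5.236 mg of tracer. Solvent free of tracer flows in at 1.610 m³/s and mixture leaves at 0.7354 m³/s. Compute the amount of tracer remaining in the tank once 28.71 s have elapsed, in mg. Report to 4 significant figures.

2.222 mg

Let m(t) be the amount of tracer. Volume: V(t) = V₀ + (Q_in − Q_out) t = 14.17 + 0.874600 t; V(28.71) = 39.2798 m³.
Solute balance: dm/dt = 0 − Q_out C = −Q_out m/V(t).
dm/m = −Q_out dt/(V₀ + 0.874600 t); integrating gives ln(m/m₀) = −(Q_out/(Q_in−Q_out)) ln(V/V₀).
m = m₀ (V₀/V)^(Q_out/(Q_in−Q_out)) = 5.236 × (14.17/39.2798)^(0.840842) = 2.22165 mg.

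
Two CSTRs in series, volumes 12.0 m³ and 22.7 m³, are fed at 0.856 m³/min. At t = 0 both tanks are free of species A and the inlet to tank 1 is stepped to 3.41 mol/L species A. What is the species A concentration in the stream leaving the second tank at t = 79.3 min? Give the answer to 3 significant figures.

Each tank obeys Vᵢ dCᵢ/dt = Q(Cᵢ₋₁ − Cᵢ), so τᵢ = Vᵢ/Q.
τ₁ = 12.0/0.856 = 14.019 min; τ₂ = 22.7/0.856 = 26.519 min.
Tank 1: C₁ = C_in(1 − e^(−t/τ₁)). Tank 2 (τ₁ ≠ τ₂): C₂ = C_in[1 − (τ₁ e^(−t/τ₁) − τ₂ e^(−t/τ₂))/(τ₁ − τ₂)].
At t = 79.3: e^(−t/τ₁) = 0.0034939, e^(−t/τ₂) = 0.050270.
C₂ = 3.41·[1 − (14.019·0.0034939 − 26.519·0.050270)/(-12.500)] = 3.41·0.89727 = 3.0597 mol/L.

3.06 mol/L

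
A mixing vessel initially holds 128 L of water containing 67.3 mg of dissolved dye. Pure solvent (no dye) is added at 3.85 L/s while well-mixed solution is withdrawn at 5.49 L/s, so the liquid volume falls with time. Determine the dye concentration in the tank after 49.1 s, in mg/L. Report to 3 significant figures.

Total volume: dV/dt = Q_in − Q_out = -1.6400 L/s, so V(t) = 128 − 1.6400 t and V(49.1) = 47.476 L.
No dye enters, so dm/dt = −Q_out · (m/V).
dm/m = −Q_out dt/(V₀ − 1.6400 t); integrating gives ln(m/m₀) = −(Q_out/(Q_in−Q_out)) ln(V/V₀).
m = m₀ (V₀/V)^(Q_out/(Q_in−Q_out)) = 67.3 × (128/47.476)^(-3.3476) = 2.4328 mg.
C = m/V = 2.4328/47.476 = 0.051242 mg/L.

0.0512 mg/L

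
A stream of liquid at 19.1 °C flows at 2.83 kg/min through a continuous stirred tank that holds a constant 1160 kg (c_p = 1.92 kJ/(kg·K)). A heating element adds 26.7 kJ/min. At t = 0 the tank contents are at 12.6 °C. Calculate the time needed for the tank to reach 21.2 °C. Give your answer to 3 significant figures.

M c_p dT/dt = ṁ c_p (T_in − T) + Q̇.
τ = M/ṁ = 409.89 min; T_ss = T_in + Q̇/(ṁ c_p) = 24.014 °C.
T(t) = T_ss + (T₀ − T_ss) e^(−t/τ). Set T = 21.2:
e^(−t/τ) = (21.2 − 24.014)/(12.6 − 24.014) = 0.24653
t = −409.89 · ln(0.24653) = 573.96 min.

574 min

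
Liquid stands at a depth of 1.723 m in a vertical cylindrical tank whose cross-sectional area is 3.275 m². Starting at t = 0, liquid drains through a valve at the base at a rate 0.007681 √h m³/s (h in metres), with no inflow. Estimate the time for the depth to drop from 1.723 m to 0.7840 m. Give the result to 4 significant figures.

364.3 s

With no inflow, A dh/dt = −0.007681 √h.
Separate and integrate: 2(√h − √h₀) = −(0.007681/A) t.
t = 2A(√h₀ − √h)/0.007681 = 2·3.275·(√1.723 − √0.7840)/0.007681
  = 6.55000 × (1.31263 − 0.885438) / 0.007681 = 364.291 s.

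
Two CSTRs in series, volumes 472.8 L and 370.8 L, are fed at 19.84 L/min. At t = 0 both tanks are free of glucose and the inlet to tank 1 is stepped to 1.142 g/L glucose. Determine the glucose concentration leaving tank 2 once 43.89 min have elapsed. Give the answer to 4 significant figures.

Time constants: τᵢ = Vᵢ/Q for each well-mixed tank.
τ₁ = 472.8/19.84 = 23.8306 min; τ₂ = 370.8/19.84 = 18.6895 min.
Tank 1: C₁ = C_in(1 − e^(−t/τ₁)). Tank 2 (τ₁ ≠ τ₂): C₂ = C_in[1 − (τ₁ e^(−t/τ₁) − τ₂ e^(−t/τ₂))/(τ₁ − τ₂)].
At t = 43.89: e^(−t/τ₁) = 0.158540, e^(−t/τ₂) = 0.0955242.
C₂ = 1.142·[1 − (23.8306·0.158540 − 18.6895·0.0955242)/(5.14113)] = 1.142·0.612378 = 0.699335 g/L.

0.6993 g/L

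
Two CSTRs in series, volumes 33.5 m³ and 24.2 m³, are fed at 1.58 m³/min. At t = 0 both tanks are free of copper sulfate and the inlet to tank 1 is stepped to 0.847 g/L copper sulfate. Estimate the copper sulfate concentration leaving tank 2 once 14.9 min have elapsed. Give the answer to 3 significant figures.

0.169 g/L

Species balance on tank i: dCᵢ/dt = (Cᵢ₋₁ − Cᵢ)/τᵢ with τᵢ = Vᵢ/Q.
τ₁ = 33.5/1.58 = 21.203 min; τ₂ = 24.2/1.58 = 15.316 min.
Solving the cascade with C₁(0)=C₂(0)=0 gives C₂(t) = C_in[1 − (τ₁ e^(−t/τ₁) − τ₂ e^(−t/τ₂))/(τ₁ − τ₂)].
At t = 14.9: e^(−t/τ₁) = 0.49522, e^(−t/τ₂) = 0.37802.
C₂ = 0.847·[1 − (21.203·0.49522 − 15.316·0.37802)/(5.8861)] = 0.847·0.19979 = 0.16923 g/L.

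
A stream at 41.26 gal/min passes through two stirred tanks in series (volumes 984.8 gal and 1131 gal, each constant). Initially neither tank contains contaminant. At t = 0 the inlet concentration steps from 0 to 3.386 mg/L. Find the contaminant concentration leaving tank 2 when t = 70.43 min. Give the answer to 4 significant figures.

2.573 mg/L

Species balance on tank i: dCᵢ/dt = (Cᵢ₋₁ − Cᵢ)/τᵢ with τᵢ = Vᵢ/Q.
τ₁ = 984.8/41.26 = 23.8682 min; τ₂ = 1131/41.26 = 27.4115 min.
Solving the cascade with C₁(0)=C₂(0)=0 gives C₂(t) = C_in[1 − (τ₁ e^(−t/τ₁) − τ₂ e^(−t/τ₂))/(τ₁ − τ₂)].
At t = 70.43: e^(−t/τ₁) = 0.0522982, e^(−t/τ₂) = 0.0765848.
C₂ = 3.386·[1 − (23.8682·0.0522982 − 27.4115·0.0765848)/(-3.54338)] = 3.386·0.759821 = 2.57275 mg/L.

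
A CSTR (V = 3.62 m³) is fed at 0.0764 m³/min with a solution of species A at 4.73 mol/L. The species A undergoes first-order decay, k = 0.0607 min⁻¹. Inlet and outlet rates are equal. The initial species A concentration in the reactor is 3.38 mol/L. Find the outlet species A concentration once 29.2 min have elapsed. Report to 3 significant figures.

1.42 mol/L

V dC/dt = Q(C_in − C) − k V C.
This is linear with rate a = Q/V + k = 0.081805 min⁻¹.
C_ss = Q C_in/(Q + kV) = 1.2203 mol/L; C(t) = C_ss + (C₀ − C_ss) e^(−a t).
C(29.2) = 1.2203 + (2.1597)·e^(−0.081805·29.2) = 1.2203 + (2.1597)·0.091748 = 1.4184 mol/L.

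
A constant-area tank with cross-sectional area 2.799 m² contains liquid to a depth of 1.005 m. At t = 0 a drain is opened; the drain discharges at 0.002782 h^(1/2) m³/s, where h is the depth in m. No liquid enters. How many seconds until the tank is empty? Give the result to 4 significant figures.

2017 s

With no inflow, A dh/dt = −0.002782 √h.
This is separable: 2 d(√h)/dt = −0.002782/A, so √h = √h₀ − (0.002782/(2A)) t.
Set h = 0: 2√h₀ = (0.002782/A) t_empty ⇒ t_empty = 2A√h₀/0.002782.
t_empty = 2·2.799·√1.005/0.002782 = 5.59800·1.00250/0.002782 = 2017.25 s.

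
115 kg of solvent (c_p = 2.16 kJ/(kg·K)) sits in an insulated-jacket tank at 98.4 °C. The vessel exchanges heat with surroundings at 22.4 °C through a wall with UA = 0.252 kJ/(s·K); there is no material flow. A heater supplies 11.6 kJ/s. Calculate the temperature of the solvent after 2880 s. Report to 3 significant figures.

Energy balance: M c_p dT/dt = −UA(T − T_amb) + Q̇.
dT/dt = (T_ss − T)/τ with T_ss = T_amb + Q̇/UA = 22.4 + 11.6/0.252 = 68.432 °C, τ = M c_p/UA = 115·2.16/0.252 = 985.71 s.
This is linear first-order; T(t) = T_ss + (T₀ − T_ss) e^(−t/τ).
T(2880) = 68.432 + (29.968)·0.053840 = 70.045 °C.

70.0 °C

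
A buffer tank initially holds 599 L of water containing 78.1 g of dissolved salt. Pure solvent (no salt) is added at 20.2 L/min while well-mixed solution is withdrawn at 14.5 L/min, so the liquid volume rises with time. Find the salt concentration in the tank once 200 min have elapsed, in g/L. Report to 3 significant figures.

Total volume: dV/dt = Q_in − Q_out = 5.7000 L/min, so V(t) = 599 + 5.7000 t and V(200) = 1739.0 L.
Solute balance: dm/dt = 0 − Q_out C = −Q_out m/V(t).
dm/m = −Q_out dt/(V₀ + 5.7000 t); integrating gives ln(m/m₀) = −(Q_out/(Q_in−Q_out)) ln(V/V₀).
m = m₀ (V₀/V)^(Q_out/(Q_in−Q_out)) = 78.1 × (599/1739.0)^(2.5439) = 5.1900 g.
C = m/V = 5.1900/1739.0 = 0.0029845 g/L.

0.00298 g/L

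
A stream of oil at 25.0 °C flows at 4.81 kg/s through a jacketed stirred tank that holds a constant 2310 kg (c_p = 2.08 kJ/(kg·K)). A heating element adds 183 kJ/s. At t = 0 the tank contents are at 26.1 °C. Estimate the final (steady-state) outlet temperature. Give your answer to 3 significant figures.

Heat balance on the well-mixed liquid: M c_p dT/dt = ṁ c_p (T_in − T) + 183.
At steady state dT/dt = 0 ⇒ T_ss = T_in + Q̇/(ṁ c_p) = 25.0 + 183/(4.81·2.08) = 43.291 °C.

43.3 °C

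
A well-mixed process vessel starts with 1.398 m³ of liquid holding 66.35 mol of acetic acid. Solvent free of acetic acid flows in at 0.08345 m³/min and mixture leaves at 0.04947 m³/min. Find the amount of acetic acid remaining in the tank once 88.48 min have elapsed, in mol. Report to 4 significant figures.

12.48 mol

Let m(t) be the amount of acetic acid. Volume: V(t) = V₀ + (Q_in − Q_out) t = 1.398 + 0.0339800 t; V(88.48) = 4.40455 m³.
No acetic acid enters, so dm/dt = −Q_out · (m/V).
Separate: dm/m = −Q_out dt/V(t) ⇒ ln(m/m₀) = −(Q_out/(Q_in−Q_out)) ln(V/V₀).
m = m₀ (V₀/V)^(Q_out/(Q_in−Q_out)) = 66.35 × (1.398/4.40455)^(1.45586) = 12.4810 mol.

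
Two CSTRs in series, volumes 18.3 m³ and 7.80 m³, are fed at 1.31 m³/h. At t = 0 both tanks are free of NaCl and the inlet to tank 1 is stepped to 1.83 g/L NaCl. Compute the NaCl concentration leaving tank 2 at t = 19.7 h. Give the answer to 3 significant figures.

Each tank obeys Vᵢ dCᵢ/dt = Q(Cᵢ₋₁ − Cᵢ), so τᵢ = Vᵢ/Q.
τ₁ = 18.3/1.31 = 13.969 h; τ₂ = 7.80/1.31 = 5.9542 h.
Tank 1: C₁ = C_in(1 − e^(−t/τ₁)). Tank 2 (τ₁ ≠ τ₂): C₂ = C_in[1 − (τ₁ e^(−t/τ₁) − τ₂ e^(−t/τ₂))/(τ₁ − τ₂)].
At t = 19.7: e^(−t/τ₁) = 0.24409, e^(−t/τ₂) = 0.036568.
C₂ = 1.83·[1 − (13.969·0.24409 − 5.9542·0.036568)/(8.0153)] = 1.83·0.60175 = 1.1012 g/L.

1.10 g/L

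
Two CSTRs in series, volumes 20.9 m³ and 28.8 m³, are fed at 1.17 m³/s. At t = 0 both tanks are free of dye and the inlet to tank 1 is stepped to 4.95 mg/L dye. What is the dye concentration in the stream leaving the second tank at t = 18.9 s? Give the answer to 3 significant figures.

1.12 mg/L

Time constants: τᵢ = Vᵢ/Q for each well-mixed tank.
τ₁ = 20.9/1.17 = 17.863 s; τ₂ = 28.8/1.17 = 24.615 s.
Solving the cascade with C₁(0)=C₂(0)=0 gives C₂(t) = C_in[1 − (τ₁ e^(−t/τ₁) − τ₂ e^(−t/τ₂))/(τ₁ − τ₂)].
At t = 18.9: e^(−t/τ₁) = 0.34714, e^(−t/τ₂) = 0.46403.
C₂ = 4.95·[1 − (17.863·0.34714 − 24.615·0.46403)/(-6.7521)] = 4.95·0.22673 = 1.1223 mg/L.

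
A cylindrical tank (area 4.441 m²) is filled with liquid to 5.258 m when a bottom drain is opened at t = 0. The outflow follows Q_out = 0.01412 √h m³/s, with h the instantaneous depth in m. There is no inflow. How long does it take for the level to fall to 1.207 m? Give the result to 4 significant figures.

A dh/dt = −Q_out = −0.01412 √h.
∫ h^(−1/2) dh = −(0.01412/A) ∫ dt, giving 2√h = 2√h₀ − (0.01412/A) t.
t = 2A(√h₀ − √h)/0.01412 = 2·4.441·(√5.258 − √1.207)/0.01412
  = 8.88200 × (2.29303 − 1.09864) / 0.01412 = 751.320 s.

751.3 s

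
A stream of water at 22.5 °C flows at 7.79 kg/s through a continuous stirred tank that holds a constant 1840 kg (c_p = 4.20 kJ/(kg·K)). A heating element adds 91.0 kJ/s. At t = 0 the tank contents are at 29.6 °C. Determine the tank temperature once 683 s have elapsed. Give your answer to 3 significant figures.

Energy balance: M c_p dT/dt = ṁ c_p (T_in − T) + 91.0.
Rearrange: dT/dt = (T_ss − T)/τ with τ = M/ṁ = 236.20 s and T_ss = T_in + Q̇/(ṁ c_p) = 25.281 °C.
This is linear first-order; T(t) = T_ss + (T₀ − T_ss) e^(−t/τ).
T(683) = 25.281 + (4.3187)·e^(−683/236.20) = 25.281 + (4.3187)·0.055487 = 25.521 °C.

25.5 °C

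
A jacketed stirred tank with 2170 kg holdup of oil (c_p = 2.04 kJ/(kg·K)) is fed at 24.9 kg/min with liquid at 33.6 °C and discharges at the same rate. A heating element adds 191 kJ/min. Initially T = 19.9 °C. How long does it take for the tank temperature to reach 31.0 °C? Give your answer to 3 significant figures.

Energy balance: M c_p dT/dt = ṁ c_p (T_in − T) + 191.
τ = M/ṁ = 87.149 min; T_ss = T_in + Q̇/(ṁ c_p) = 37.360 °C.
T(t) = T_ss + (T₀ − T_ss) e^(−t/τ). Set T = 31.0:
e^(−t/τ) = (31.0 − 37.360)/(19.9 − 37.360) = 0.36427
t = −87.149 · ln(0.36427) = 88.009 min.

88.0 min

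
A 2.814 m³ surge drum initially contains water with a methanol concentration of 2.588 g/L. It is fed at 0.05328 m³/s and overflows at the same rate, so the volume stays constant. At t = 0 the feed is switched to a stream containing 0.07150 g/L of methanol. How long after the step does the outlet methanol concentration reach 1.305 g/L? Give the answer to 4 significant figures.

37.66 s

Species balance: V dC/dt = Q(C_in − C) ⇒ τ = V/Q = 52.8153 s.
C(t) = C_in + (C₀ − C_in) e^(−t/τ). Set C = 1.305 and solve for t:
e^(−t/τ) = (C − C_in)/(C₀ − C_in) = (1.305 − 0.07150)/(2.588 − 0.07150) = 0.490165
t = −τ ln(…) = 52.8153 × 0.713013 = 37.6580 s.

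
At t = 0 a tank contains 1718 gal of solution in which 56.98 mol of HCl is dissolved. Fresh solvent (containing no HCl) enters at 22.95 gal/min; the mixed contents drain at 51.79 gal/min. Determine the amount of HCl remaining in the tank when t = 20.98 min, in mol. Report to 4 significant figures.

26.13 mol

Total volume: dV/dt = Q_in − Q_out = -28.8400 gal/min, so V(t) = 1718 − 28.8400 t and V(20.98) = 1112.94 gal.
Species balance (pure solvent in): dm/dt = −Q_out · m/V(t).
dm/m = −Q_out dt/(V₀ − 28.8400 t); integrating gives ln(m/m₀) = −(Q_out/(Q_in−Q_out)) ln(V/V₀).
m = m₀ (V₀/V)^(Q_out/(Q_in−Q_out)) = 56.98 × (1718/1112.94)^(-1.79577) = 26.1292 mol.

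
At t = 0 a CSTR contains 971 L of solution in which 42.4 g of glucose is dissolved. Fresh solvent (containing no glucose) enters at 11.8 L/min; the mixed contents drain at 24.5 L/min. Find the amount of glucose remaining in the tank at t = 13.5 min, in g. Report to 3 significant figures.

Total volume: dV/dt = Q_in − Q_out = -12.700 L/min, so V(t) = 971 − 12.700 t and V(13.5) = 799.55 L.
Species balance (pure solvent in): dm/dt = −Q_out · m/V(t).
dm/m = −Q_out dt/(V₀ − 12.700 t); integrating gives ln(m/m₀) = −(Q_out/(Q_in−Q_out)) ln(V/V₀).
m = m₀ (V₀/V)^(Q_out/(Q_in−Q_out)) = 42.4 × (971/799.55)^(-1.9291) = 29.147 g.

29.1 g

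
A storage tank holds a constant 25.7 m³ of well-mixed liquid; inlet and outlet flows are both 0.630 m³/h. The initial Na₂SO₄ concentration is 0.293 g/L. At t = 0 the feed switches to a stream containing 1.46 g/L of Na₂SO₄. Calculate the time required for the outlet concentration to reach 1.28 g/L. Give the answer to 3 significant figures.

76.3 h

Species balance: V dC/dt = Q(C_in − C) ⇒ τ = V/Q = 40.794 h.
C(t) = C_in + (C₀ − C_in) e^(−t/τ). Set C = 1.28 and solve for t:
e^(−t/τ) = (C − C_in)/(C₀ − C_in) = (1.28 − 1.46)/(0.293 − 1.46) = 0.15424
t = −τ ln(…) = 40.794 × 1.8692 = 76.253 h.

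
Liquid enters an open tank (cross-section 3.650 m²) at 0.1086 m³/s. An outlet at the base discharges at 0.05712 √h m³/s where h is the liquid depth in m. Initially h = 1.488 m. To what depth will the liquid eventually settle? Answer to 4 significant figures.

Level balance: A dh/dt = 0.1086 − 0.05712 √h. Setting dh/dt = 0:
Q_in = 0.05712 √h_ss ⇒ √h_ss = 0.1086/0.05712 = 1.90126.
h_ss = 1.90126² = 3.61479 m. (Since h₀ = 1.488 m < h_ss, the level will rise toward this value.)

3.615 m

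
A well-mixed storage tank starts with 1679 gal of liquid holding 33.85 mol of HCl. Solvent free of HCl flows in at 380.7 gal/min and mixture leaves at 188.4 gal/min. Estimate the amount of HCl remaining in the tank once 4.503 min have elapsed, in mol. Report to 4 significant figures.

Total volume: dV/dt = Q_in − Q_out = 192.300 gal/min, so V(t) = 1679 + 192.300 t and V(4.503) = 2544.93 gal.
No HCl enters, so dm/dt = −Q_out · (m/V).
dm/m = −Q_out dt/(V₀ + 192.300 t); integrating gives ln(m/m₀) = −(Q_out/(Q_in−Q_out)) ln(V/V₀).
m = m₀ (V₀/V)^(Q_out/(Q_in−Q_out)) = 33.85 × (1679/2544.93)^(0.979719) = 22.5215 mol.

22.52 mol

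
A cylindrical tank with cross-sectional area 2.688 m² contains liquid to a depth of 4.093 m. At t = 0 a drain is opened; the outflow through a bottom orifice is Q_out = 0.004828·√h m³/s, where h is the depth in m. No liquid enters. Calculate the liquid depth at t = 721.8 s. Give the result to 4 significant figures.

1.890 m

Volume balance on the tank: A dh/dt = −0.004828 √h.
∫ h^(−1/2) dh = −(0.004828/A) ∫ dt, giving 2√h = 2√h₀ − (0.004828/A) t.
√h = √4.093 − 0.004828·721.8/(2·2.688) = 2.02312 − 0.648224 = 1.37489.
h = 1.37489² = 1.89033 m.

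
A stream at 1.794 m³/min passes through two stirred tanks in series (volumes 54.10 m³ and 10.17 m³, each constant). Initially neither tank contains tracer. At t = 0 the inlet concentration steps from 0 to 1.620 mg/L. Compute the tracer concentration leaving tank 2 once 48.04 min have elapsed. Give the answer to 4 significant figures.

1.214 mg/L

Time constants: τᵢ = Vᵢ/Q for each well-mixed tank.
τ₁ = 54.10/1.794 = 30.1561 min; τ₂ = 10.17/1.794 = 5.66890 min.
Solving the cascade with C₁(0)=C₂(0)=0 gives C₂(t) = C_in[1 − (τ₁ e^(−t/τ₁) − τ₂ e^(−t/τ₂))/(τ₁ − τ₂)].
At t = 48.04: e^(−t/τ₁) = 0.203306, e^(−t/τ₂) = 0.000208763.
C₂ = 1.620·[1 − (30.1561·0.203306 − 5.66890·0.000208763)/(24.4872)] = 1.620·0.749677 = 1.21448 mg/L.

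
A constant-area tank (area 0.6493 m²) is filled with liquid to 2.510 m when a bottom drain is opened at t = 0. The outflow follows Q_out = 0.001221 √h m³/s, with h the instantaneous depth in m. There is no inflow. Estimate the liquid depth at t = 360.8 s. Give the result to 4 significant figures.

1.550 m

With no inflow, A dh/dt = −0.001221 √h.
∫ h^(−1/2) dh = −(0.001221/A) ∫ dt, giving 2√h = 2√h₀ − (0.001221/A) t.
√h = √2.510 − 0.001221·360.8/(2·0.6493) = 1.58430 − 0.339240 = 1.24506.
h = 1.24506² = 1.55017 m.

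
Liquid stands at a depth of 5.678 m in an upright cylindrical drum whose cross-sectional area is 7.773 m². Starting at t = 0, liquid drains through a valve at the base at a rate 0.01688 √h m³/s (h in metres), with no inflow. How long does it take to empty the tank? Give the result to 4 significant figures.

Unsteady balance on liquid volume: A dh/dt = −0.01688 √h.
This is separable: 2 d(√h)/dt = −0.01688/A, so √h = √h₀ − (0.01688/(2A)) t.
Tank is empty when √h = 0: t_empty = 2A√h₀/0.01688.
t_empty = 2·7.773·√5.678/0.01688 = 15.5460·2.38286/0.01688 = 2194.54 s.

2195 s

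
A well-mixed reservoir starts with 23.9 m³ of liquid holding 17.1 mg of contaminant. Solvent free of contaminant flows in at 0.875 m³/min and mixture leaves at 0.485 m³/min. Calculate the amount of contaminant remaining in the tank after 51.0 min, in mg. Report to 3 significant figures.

8.05 mg

Let m(t) be the amount of contaminant. Volume: V(t) = V₀ + (Q_in − Q_out) t = 23.9 + 0.39000 t; V(51.0) = 43.790 m³.
No contaminant enters, so dm/dt = −Q_out · (m/V).
dm/m = −Q_out dt/(V₀ + 0.39000 t); integrating gives ln(m/m₀) = −(Q_out/(Q_in−Q_out)) ln(V/V₀).
m = m₀ (V₀/V)^(Q_out/(Q_in−Q_out)) = 17.1 × (23.9/43.790)^(1.2436) = 8.0531 mg.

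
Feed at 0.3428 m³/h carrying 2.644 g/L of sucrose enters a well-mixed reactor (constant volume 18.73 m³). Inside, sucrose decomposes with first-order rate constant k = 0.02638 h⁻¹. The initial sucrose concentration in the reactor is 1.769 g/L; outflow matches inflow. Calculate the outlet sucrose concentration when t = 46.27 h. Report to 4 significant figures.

1.170 g/L

V dC/dt = Q(C_in − C) − k V C.
This is linear with rate a = Q/V + k = 0.0446822 h⁻¹.
C_ss = Q C_in/(Q + kV) = 1.08300 g/L; C(t) = C_ss + (C₀ − C_ss) e^(−a t).
C(46.27) = 1.08300 + (0.685996)·e^(−0.0446822·46.27) = 1.08300 + (0.685996)·0.126509 = 1.16979 g/L.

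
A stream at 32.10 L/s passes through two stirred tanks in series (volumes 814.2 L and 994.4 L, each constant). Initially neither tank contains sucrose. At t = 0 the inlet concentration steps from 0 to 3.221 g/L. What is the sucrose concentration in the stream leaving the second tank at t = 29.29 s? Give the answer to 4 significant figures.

Each tank obeys Vᵢ dCᵢ/dt = Q(Cᵢ₋₁ − Cᵢ), so τᵢ = Vᵢ/Q.
τ₁ = 814.2/32.10 = 25.3645 s; τ₂ = 994.4/32.10 = 30.9782 s.
Tank 1: C₁ = C_in(1 − e^(−t/τ₁)). Tank 2 (τ₁ ≠ τ₂): C₂ = C_in[1 − (τ₁ e^(−t/τ₁) − τ₂ e^(−t/τ₂))/(τ₁ − τ₂)].
At t = 29.29: e^(−t/τ₁) = 0.315132, e^(−t/τ₂) = 0.388484.
C₂ = 3.221·[1 − (25.3645·0.315132 − 30.9782·0.388484)/(-5.61371)] = 3.221·0.280089 = 0.902167 g/L.

0.9022 g/L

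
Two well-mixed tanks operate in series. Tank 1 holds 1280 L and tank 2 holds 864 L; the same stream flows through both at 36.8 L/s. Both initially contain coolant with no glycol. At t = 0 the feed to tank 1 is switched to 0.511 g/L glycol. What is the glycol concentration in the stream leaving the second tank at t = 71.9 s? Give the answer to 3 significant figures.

Each tank obeys Vᵢ dCᵢ/dt = Q(Cᵢ₋₁ − Cᵢ), so τᵢ = Vᵢ/Q.
τ₁ = 1280/36.8 = 34.783 s; τ₂ = 864/36.8 = 23.478 s.
Solving the cascade with C₁(0)=C₂(0)=0 gives C₂(t) = C_in[1 − (τ₁ e^(−t/τ₁) − τ₂ e^(−t/τ₂))/(τ₁ − τ₂)].
At t = 71.9: e^(−t/τ₁) = 0.12655, e^(−t/τ₂) = 0.046775.
C₂ = 0.511·[1 − (34.783·0.12655 − 23.478·0.046775)/(11.304)] = 0.511·0.70777 = 0.36167 g/L.

0.362 g/L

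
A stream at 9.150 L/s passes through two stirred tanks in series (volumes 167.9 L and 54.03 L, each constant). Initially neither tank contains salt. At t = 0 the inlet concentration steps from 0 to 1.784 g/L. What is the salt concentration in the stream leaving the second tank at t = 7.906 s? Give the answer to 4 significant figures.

Each tank obeys Vᵢ dCᵢ/dt = Q(Cᵢ₋₁ − Cᵢ), so τᵢ = Vᵢ/Q.
τ₁ = 167.9/9.150 = 18.3497 s; τ₂ = 54.03/9.150 = 5.90492 s.
Solving the cascade with C₁(0)=C₂(0)=0 gives C₂(t) = C_in[1 − (τ₁ e^(−t/τ₁) − τ₂ e^(−t/τ₂))/(τ₁ − τ₂)].
At t = 7.906: e^(−t/τ₁) = 0.649956, e^(−t/τ₂) = 0.262138.
C₂ = 1.784·[1 − (18.3497·0.649956 − 5.90492·0.262138)/(12.4448)] = 1.784·0.166029 = 0.296196 g/L.

0.2962 g/L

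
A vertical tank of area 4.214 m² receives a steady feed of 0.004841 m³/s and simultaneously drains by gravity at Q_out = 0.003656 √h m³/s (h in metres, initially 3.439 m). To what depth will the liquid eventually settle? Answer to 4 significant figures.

Level balance: A dh/dt = 0.004841 − 0.003656 √h. Setting dh/dt = 0:
Q_in = 0.003656 √h_ss ⇒ √h_ss = 0.004841/0.003656 = 1.32412.
h_ss = 1.32412² = 1.75331 m. (Since h₀ = 3.439 m > h_ss, the level will fall toward this value.)

1.753 m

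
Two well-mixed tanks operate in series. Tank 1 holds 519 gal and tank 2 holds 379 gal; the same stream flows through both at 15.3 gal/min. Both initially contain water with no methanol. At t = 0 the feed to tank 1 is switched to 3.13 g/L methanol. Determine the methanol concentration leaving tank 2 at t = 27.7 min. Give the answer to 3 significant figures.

Each tank obeys Vᵢ dCᵢ/dt = Q(Cᵢ₋₁ − Cᵢ), so τᵢ = Vᵢ/Q.
τ₁ = 519/15.3 = 33.922 min; τ₂ = 379/15.3 = 24.771 min.
Tank 1: C₁ = C_in(1 − e^(−t/τ₁)). Tank 2 (τ₁ ≠ τ₂): C₂ = C_in[1 − (τ₁ e^(−t/τ₁) − τ₂ e^(−t/τ₂))/(τ₁ − τ₂)].
At t = 27.7: e^(−t/τ₁) = 0.44194, e^(−t/τ₂) = 0.32686.
C₂ = 3.13·[1 − (33.922·0.44194 − 24.771·0.32686)/(9.1503)] = 3.13·0.24653 = 0.77163 g/L.

0.772 g/L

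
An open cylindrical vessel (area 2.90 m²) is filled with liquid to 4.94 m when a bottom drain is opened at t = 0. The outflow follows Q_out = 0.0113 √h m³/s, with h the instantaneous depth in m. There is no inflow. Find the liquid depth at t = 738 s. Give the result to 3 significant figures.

0.616 m

Volume balance on the tank: A dh/dt = −0.0113 √h.
∫ h^(−1/2) dh = −(0.0113/A) ∫ dt, giving 2√h = 2√h₀ − (0.0113/A) t.
√h = √4.94 − 0.0113·738/(2·2.90) = 2.2226 − 1.4378 = 0.78478.
h = 0.78478² = 0.61589 m.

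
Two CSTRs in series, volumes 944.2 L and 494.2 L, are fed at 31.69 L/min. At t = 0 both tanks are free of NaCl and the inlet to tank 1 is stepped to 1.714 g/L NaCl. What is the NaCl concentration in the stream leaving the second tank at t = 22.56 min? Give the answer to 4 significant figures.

Each tank obeys Vᵢ dCᵢ/dt = Q(Cᵢ₋₁ − Cᵢ), so τᵢ = Vᵢ/Q.
τ₁ = 944.2/31.69 = 29.7949 min; τ₂ = 494.2/31.69 = 15.5948 min.
Tank 1: C₁ = C_in(1 − e^(−t/τ₁)). Tank 2 (τ₁ ≠ τ₂): C₂ = C_in[1 − (τ₁ e^(−t/τ₁) − τ₂ e^(−t/τ₂))/(τ₁ − τ₂)].
At t = 22.56: e^(−t/τ₁) = 0.468989, e^(−t/τ₂) = 0.235361.
C₂ = 1.714·[1 − (29.7949·0.468989 − 15.5948·0.235361)/(14.2001)] = 1.714·0.274437 = 0.470384 g/L.

0.4704 g/L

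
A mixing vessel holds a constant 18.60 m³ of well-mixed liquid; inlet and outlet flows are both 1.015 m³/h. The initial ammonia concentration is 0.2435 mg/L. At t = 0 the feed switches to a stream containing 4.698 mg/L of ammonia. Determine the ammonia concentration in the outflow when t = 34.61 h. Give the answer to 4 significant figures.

Mass balance on the solute (V constant): V dC/dt = Q(C_in − C).
Rewrite as dC/dt + C/τ = C_in/τ, τ = V/Q = 18.3251 h.
This is linear first-order; C(t) = C_in + (C₀ − C_in) e^(−t/τ).
C(34.61) = 4.698 + (0.2435 − 4.698)·e^(−34.61/18.3251) = 4.698 + (-4.45450)·0.151274 = 4.02415 mg/L.

4.024 mg/L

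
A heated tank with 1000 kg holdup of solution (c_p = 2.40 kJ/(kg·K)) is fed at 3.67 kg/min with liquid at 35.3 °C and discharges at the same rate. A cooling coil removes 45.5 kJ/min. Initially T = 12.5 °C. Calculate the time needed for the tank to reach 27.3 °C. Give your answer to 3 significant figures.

498 min

M c_p dT/dt = ṁ c_p (T_in − T) − Q̇.
τ = M/ṁ = 272.48 min; T_ss = T_in − Q̇/(ṁ c_p) = 30.134 °C.
T(t) = T_ss + (T₀ − T_ss) e^(−t/τ). Set T = 27.3:
e^(−t/τ) = (27.3 − 30.134)/(12.5 − 30.134) = 0.16072
t = −272.48 · ln(0.16072) = 498.11 min.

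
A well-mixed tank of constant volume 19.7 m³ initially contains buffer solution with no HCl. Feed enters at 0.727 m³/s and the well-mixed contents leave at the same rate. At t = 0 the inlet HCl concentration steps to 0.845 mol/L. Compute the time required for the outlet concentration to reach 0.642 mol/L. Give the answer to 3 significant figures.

Unsteady species balance (constant V, well mixed): V dC/dt = Q(C_in − C), so τ = V/Q = 27.098 s.
C(t) = C_in + (C₀ − C_in) e^(−t/τ). Set C = 0.642 and solve for t:
e^(−t/τ) = (C − C_in)/(C₀ − C_in) = (0.642 − 0.845)/(0 − 0.845) = 0.24024
t = −τ ln(…) = 27.098 × 1.4261 = 38.645 s.

38.6 s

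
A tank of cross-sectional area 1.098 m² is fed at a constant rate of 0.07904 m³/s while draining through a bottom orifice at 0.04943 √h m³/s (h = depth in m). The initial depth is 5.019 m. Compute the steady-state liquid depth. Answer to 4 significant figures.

2.557 m

A dh/dt = Q_in − 0.04943 √h. Steady state requires inflow = outflow:
Q_in = 0.04943 √h_ss ⇒ √h_ss = 0.07904/0.04943 = 1.59903.
h_ss = 1.59903² = 2.55689 m. (Since h₀ = 5.019 m > h_ss, the level will fall toward this value.)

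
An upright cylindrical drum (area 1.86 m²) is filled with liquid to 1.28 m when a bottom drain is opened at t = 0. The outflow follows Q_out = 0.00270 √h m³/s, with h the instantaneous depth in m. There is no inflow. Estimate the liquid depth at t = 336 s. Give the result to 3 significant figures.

With no inflow, A dh/dt = −0.00270 √h.
Separate and integrate: 2(√h − √h₀) = −(0.00270/A) t.
√h = √1.28 − 0.00270·336/(2·1.86) = 1.1314 − 0.24387 = 0.88750.
h = 0.88750² = 0.78766 m.

0.788 m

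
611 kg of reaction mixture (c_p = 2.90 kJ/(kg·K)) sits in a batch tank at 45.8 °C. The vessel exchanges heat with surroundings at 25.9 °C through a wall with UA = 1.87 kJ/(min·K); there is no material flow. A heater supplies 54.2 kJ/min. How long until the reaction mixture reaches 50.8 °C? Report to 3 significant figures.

758 min

Lumped-capacitance energy balance: M c_p dT/dt = UA(T_amb − T) + Q̇.
τ = M c_p/UA = 947.54 min; T_ss = T_amb + Q̇/UA = 25.9 + 54.2/1.87 = 54.884 °C.
T(t) = T_ss + (T₀ − T_ss)e^(−t/τ); set T = 50.8:
t = −τ ln[(T − T_ss)/(T₀ − T_ss)] = −947.54 · ln(0.44958) = 757.50 min.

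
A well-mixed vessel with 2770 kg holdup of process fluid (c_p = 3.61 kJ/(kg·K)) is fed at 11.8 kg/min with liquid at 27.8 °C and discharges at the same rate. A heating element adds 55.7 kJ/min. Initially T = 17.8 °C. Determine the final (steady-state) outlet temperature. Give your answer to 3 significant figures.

M c_p dT/dt = ṁ c_p (T_in − T) + Q̇.
At steady state dT/dt = 0 ⇒ T_ss = T_in + Q̇/(ṁ c_p) = 27.8 + 55.7/(11.8·3.61) = 29.108 °C.

29.1 °C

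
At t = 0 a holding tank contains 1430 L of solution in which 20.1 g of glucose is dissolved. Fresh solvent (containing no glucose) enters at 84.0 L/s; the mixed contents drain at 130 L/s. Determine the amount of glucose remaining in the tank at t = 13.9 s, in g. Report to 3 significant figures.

3.77 g

Let m(t) be the amount of glucose. Volume: V(t) = V₀ + (Q_in − Q_out) t = 1430 − 46.000 t; V(13.9) = 790.60 L.
Species balance (pure solvent in): dm/dt = −Q_out · m/V(t).
Separate: dm/m = −Q_out dt/V(t) ⇒ ln(m/m₀) = −(Q_out/(Q_in−Q_out)) ln(V/V₀).
m = m₀ (V₀/V)^(Q_out/(Q_in−Q_out)) = 20.1 × (1430/790.60)^(-2.8261) = 3.7655 g.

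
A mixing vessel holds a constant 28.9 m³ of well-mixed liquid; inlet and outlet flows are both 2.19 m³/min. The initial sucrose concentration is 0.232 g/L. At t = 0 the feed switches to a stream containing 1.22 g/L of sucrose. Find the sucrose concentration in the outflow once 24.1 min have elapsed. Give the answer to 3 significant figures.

1.06 g/L

Unsteady species balance (constant V, well mixed): V dC/dt = Q(C_in − C).
Time constant τ = V/Q = 28.9/2.19 = 13.196 min.
This is linear first-order; C(t) = C_in + (C₀ − C_in) e^(−t/τ).
C(24.1) = 1.22 + (0.232 − 1.22)·e^(−24.1/13.196) = 1.22 + (-0.98800)·0.16101 = 1.0609 g/L.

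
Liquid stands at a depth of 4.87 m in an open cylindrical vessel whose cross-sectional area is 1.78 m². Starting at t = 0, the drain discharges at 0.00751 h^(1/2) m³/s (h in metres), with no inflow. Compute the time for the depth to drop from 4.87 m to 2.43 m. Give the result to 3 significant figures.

307 s

A dh/dt = −Q_out = −0.00751 √h.
This is separable: 2 d(√h)/dt = −0.00751/A, so √h = √h₀ − (0.00751/(2A)) t.
t = 2A(√h₀ − √h)/0.00751 = 2·1.78·(√4.87 − √2.43)/0.00751
  = 3.5600 × (2.2068 − 1.5588) / 0.00751 = 307.16 s.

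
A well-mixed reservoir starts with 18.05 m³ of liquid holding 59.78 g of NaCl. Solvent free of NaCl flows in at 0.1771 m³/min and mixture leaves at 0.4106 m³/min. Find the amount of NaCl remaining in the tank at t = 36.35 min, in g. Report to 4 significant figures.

19.56 g

Let m(t) be the amount of NaCl. Volume: V(t) = V₀ + (Q_in − Q_out) t = 18.05 − 0.233500 t; V(36.35) = 9.56227 m³.
Species balance (pure solvent in): dm/dt = −Q_out · m/V(t).
dm/m = −Q_out dt/(V₀ − 0.233500 t); integrating gives ln(m/m₀) = −(Q_out/(Q_in−Q_out)) ln(V/V₀).
m = m₀ (V₀/V)^(Q_out/(Q_in−Q_out)) = 59.78 × (18.05/9.56227)^(-1.75846) = 19.5600 g.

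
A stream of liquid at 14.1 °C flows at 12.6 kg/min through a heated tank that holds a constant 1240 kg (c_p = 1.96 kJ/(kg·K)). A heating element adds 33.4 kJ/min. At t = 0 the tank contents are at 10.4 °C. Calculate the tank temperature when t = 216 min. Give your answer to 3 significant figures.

Energy balance: M c_p dT/dt = ṁ c_p (T_in − T) + 33.4.
Rearrange: dT/dt = (T_ss − T)/τ with τ = M/ṁ = 98.413 min and T_ss = T_in + Q̇/(ṁ c_p) = 15.452 °C.
This is linear first-order; T(t) = T_ss + (T₀ − T_ss) e^(−t/τ).
T(216) = 15.452 + (-5.0524)·e^(−216/98.413) = 15.452 + (-5.0524)·0.11138 = 14.890 °C.

14.9 °C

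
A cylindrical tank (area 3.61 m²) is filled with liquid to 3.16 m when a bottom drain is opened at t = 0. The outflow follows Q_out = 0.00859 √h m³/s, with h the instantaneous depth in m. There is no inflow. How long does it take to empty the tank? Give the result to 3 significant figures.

Unsteady balance on liquid volume: A dh/dt = −0.00859 √h.
Separate and integrate: 2(√h − √h₀) = −(0.00859/A) t.
Tank is empty when √h = 0: t_empty = 2A√h₀/0.00859.
t_empty = 2·3.61·√3.16/0.00859 = 7.2200·1.7776/0.00859 = 1494.1 s.

1490 s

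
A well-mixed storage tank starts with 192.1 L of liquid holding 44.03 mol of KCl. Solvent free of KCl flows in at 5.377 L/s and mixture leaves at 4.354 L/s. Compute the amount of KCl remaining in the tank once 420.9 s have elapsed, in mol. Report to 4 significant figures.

Let m(t) be the amount of KCl. Volume: V(t) = V₀ + (Q_in − Q_out) t = 192.1 + 1.02300 t; V(420.9) = 622.681 L.
Species balance (pure solvent in): dm/dt = −Q_out · m/V(t).
Separate: dm/m = −Q_out dt/V(t) ⇒ ln(m/m₀) = −(Q_out/(Q_in−Q_out)) ln(V/V₀).
m = m₀ (V₀/V)^(Q_out/(Q_in−Q_out)) = 44.03 × (192.1/622.681)^(4.25611) = 0.295115 mol.

0.2951 mol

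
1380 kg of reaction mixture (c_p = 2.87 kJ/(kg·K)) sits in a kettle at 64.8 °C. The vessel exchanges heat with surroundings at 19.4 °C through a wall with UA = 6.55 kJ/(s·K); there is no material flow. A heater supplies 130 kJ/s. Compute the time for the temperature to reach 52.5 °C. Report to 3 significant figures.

397 s

Lumped-capacitance energy balance: M c_p dT/dt = UA(T_amb − T) + Q̇.
τ = M c_p/UA = 604.67 s; T_ss = T_amb + Q̇/UA = 19.4 + 130/6.55 = 39.247 °C.
T(t) = T_ss + (T₀ − T_ss)e^(−t/τ); set T = 52.5:
t = −τ ln[(T − T_ss)/(T₀ − T_ss)] = −604.67 · ln(0.51864) = 396.99 s.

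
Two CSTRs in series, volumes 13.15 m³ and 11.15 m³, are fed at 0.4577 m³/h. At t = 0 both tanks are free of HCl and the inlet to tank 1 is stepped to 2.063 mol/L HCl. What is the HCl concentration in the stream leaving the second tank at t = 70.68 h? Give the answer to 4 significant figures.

1.536 mol/L

Time constants: τᵢ = Vᵢ/Q for each well-mixed tank.
τ₁ = 13.15/0.4577 = 28.7306 h; τ₂ = 11.15/0.4577 = 24.3609 h.
Tank 1: C₁ = C_in(1 − e^(−t/τ₁)). Tank 2 (τ₁ ≠ τ₂): C₂ = C_in[1 − (τ₁ e^(−t/τ₁) − τ₂ e^(−t/τ₂))/(τ₁ − τ₂)].
At t = 70.68: e^(−t/τ₁) = 0.0854269, e^(−t/τ₂) = 0.0549481.
C₂ = 2.063·[1 − (28.7306·0.0854269 − 24.3609·0.0549481)/(4.36967)] = 2.063·0.744654 = 1.53622 mol/L.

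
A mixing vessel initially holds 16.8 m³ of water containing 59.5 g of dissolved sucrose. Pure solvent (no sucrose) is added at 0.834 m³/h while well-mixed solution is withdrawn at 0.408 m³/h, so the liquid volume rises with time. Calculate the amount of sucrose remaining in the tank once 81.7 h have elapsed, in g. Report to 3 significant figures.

Let m(t) be the amount of sucrose. Volume: V(t) = V₀ + (Q_in − Q_out) t = 16.8 + 0.42600 t; V(81.7) = 51.604 m³.
No sucrose enters, so dm/dt = −Q_out · (m/V).
Separate: dm/m = −Q_out dt/V(t) ⇒ ln(m/m₀) = −(Q_out/(Q_in−Q_out)) ln(V/V₀).
m = m₀ (V₀/V)^(Q_out/(Q_in−Q_out)) = 59.5 × (16.8/51.604)^(0.95775) = 20.311 g.

20.3 g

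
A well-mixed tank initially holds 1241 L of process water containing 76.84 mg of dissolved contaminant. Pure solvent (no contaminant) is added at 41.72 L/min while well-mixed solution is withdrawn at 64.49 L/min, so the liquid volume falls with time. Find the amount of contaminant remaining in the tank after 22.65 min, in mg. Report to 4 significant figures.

Let m(t) be the amount of contaminant. Volume: V(t) = V₀ + (Q_in − Q_out) t = 1241 − 22.7700 t; V(22.65) = 725.260 L.
Solute balance: dm/dt = 0 − Q_out C = −Q_out m/V(t).
Separate: dm/m = −Q_out dt/V(t) ⇒ ln(m/m₀) = −(Q_out/(Q_in−Q_out)) ln(V/V₀).
m = m₀ (V₀/V)^(Q_out/(Q_in−Q_out)) = 76.84 × (1241/725.260)^(-2.83224) = 16.7837 mg.

16.78 mg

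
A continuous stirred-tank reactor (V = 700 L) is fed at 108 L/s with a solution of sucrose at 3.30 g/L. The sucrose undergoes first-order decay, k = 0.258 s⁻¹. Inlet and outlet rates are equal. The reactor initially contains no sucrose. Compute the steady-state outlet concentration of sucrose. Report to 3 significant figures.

1.23 g/L

Accumulation = in − out − consumed: V dC/dt = Q C_in − Q C − k V C.
Steady state (dC/dt = 0): C_ss = Q C_in/(Q + kV) = C_in/(1 + kV/Q).
C_ss = 108·3.30/(108 + 0.258·700) = 356.40/288.60 = 1.2349 g/L.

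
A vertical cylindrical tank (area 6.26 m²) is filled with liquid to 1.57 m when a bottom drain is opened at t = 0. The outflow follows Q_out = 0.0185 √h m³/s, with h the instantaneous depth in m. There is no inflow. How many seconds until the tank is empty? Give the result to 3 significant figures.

A dh/dt = −Q_out = −0.0185 √h.
Separate and integrate: 2(√h − √h₀) = −(0.0185/A) t.
Set h = 0: 2√h₀ = (0.0185/A) t_empty ⇒ t_empty = 2A√h₀/0.0185.
t_empty = 2·6.26·√1.57/0.0185 = 12.520·1.2530/0.0185 = 847.97 s.

848 s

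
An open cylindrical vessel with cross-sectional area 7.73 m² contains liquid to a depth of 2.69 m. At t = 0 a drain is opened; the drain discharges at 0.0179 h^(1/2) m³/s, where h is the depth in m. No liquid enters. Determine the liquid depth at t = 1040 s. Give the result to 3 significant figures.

With no inflow, A dh/dt = −0.0179 √h.
Separate and integrate: 2(√h − √h₀) = −(0.0179/A) t.
√h = √2.69 − 0.0179·1040/(2·7.73) = 1.6401 − 1.2041 = 0.43598.
h = 0.43598² = 0.19008 m.

0.190 m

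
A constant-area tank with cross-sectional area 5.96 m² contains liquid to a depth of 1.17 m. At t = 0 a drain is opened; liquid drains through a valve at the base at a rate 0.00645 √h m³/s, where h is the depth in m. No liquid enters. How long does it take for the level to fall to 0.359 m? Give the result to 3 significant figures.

With no inflow, A dh/dt = −0.00645 √h.
∫ h^(−1/2) dh = −(0.00645/A) ∫ dt, giving 2√h = 2√h₀ − (0.00645/A) t.
t = 2A(√h₀ − √h)/0.00645 = 2·5.96·(√1.17 − √0.359)/0.00645
  = 11.920 × (1.0817 − 0.59917) / 0.00645 = 891.69 s.

892 s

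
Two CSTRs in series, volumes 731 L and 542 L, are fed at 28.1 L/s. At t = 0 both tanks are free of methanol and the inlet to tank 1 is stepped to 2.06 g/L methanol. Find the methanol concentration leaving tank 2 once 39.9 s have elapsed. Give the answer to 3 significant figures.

Species balance on tank i: dCᵢ/dt = (Cᵢ₋₁ − Cᵢ)/τᵢ with τᵢ = Vᵢ/Q.
τ₁ = 731/28.1 = 26.014 s; τ₂ = 542/28.1 = 19.288 s.
Solving the cascade with C₁(0)=C₂(0)=0 gives C₂(t) = C_in[1 − (τ₁ e^(−t/τ₁) − τ₂ e^(−t/τ₂))/(τ₁ − τ₂)].
At t = 39.9: e^(−t/τ₁) = 0.21572, e^(−t/τ₂) = 0.12636.
C₂ = 2.06·[1 − (26.014·0.21572 − 19.288·0.12636)/(6.7260)] = 2.06·0.52802 = 1.0877 g/L.

1.09 g/L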